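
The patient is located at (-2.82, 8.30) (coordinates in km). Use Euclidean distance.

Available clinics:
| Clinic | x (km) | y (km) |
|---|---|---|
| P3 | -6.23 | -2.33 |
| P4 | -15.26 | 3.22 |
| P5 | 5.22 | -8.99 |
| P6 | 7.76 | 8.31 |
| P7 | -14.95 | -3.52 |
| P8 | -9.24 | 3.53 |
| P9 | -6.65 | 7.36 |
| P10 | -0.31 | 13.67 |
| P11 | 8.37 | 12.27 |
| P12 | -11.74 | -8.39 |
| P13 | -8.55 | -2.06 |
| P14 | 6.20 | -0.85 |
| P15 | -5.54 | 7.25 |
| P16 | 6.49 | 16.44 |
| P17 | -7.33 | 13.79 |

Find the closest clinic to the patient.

P15

Distances from (-2.82, 8.30):
P3: 11.16 km
P4: 13.44 km
P5: 19.07 km
P6: 10.58 km
P7: 16.94 km
P8: 8.00 km
P9: 3.94 km
P10: 5.93 km
P11: 11.87 km
P12: 18.92 km
P13: 11.84 km
P14: 12.85 km
P15: 2.92 km
P16: 12.37 km
P17: 7.10 km
Minimum: P15 at 2.92 km.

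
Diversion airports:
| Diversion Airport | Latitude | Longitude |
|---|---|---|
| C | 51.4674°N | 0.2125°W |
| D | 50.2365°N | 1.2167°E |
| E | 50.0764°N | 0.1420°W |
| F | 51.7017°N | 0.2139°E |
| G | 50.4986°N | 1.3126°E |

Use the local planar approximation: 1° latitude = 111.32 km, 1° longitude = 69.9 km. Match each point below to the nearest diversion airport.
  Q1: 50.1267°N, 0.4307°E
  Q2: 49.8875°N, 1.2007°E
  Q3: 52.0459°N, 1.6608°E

Q1→E; Q2→D; Q3→F

Q1 at 50.1267°N, 0.4307°E:
  C: 155.8716 km
  D: 56.2846 km
  E: 40.4214 km
  F: 175.9827 km
  G: 74.2565 km
  → nearest: E (40.4214 km)
Q2 at 49.8875°N, 1.2007°E:
  C: 201.7172 km
  D: 38.8668 km
  E: 96.1816 km
  F: 213.4113 km
  G: 68.4759 km
  → nearest: D (38.8668 km)
Q3 at 52.0459°N, 1.6608°E:
  C: 145.9227 km
  D: 203.8005 km
  E: 252.8798 km
  F: 108.1531 km
  G: 173.9566 km
  → nearest: F (108.1531 km)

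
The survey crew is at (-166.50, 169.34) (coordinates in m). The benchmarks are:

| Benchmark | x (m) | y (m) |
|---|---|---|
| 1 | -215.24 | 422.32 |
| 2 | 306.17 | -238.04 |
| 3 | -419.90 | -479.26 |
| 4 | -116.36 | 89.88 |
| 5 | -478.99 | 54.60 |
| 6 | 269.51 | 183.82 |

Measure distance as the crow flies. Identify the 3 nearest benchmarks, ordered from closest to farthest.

4, 1, 5

Distances from (-166.50, 169.34):
1: 257.63 m
2: 624.00 m
3: 696.34 m
4: 93.96 m
5: 332.89 m
6: 436.25 m
Sorted: 4 (93.96 m) < 1 (257.63 m) < 5 (332.89 m) < 6 (436.25 m) < 2 (624.00 m) < …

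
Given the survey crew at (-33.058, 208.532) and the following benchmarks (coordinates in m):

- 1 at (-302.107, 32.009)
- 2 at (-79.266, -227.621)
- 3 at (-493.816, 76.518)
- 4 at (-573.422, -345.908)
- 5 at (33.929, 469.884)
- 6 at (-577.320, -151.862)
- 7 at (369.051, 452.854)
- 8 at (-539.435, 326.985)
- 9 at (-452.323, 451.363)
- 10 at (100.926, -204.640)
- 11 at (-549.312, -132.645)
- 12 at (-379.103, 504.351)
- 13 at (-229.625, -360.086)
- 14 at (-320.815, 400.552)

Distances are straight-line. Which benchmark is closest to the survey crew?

5

Distances from (-33.058, 208.532):
1: √((-269.049)² + (-176.523)²) = √(72387.36440 + 31160.36953) = 321.788 m
2: √((-46.208)² + (-436.153)²) = √(2135.17926 + 190229.43941) = 438.594 m
3: √((-460.758)² + (-132.014)²) = √(212297.93456 + 17427.69620) = 479.297 m
4: √((-540.364)² + (-554.440)²) = √(291993.25250 + 307403.71360) = 774.207 m
5: √((66.987)² + (261.352)²) = √(4487.25817 + 68304.86790) = 269.800 m
6: √((-544.262)² + (-360.394)²) = √(296221.12464 + 129883.83524) = 652.767 m
7: √((402.109)² + (244.322)²) = √(161691.64788 + 59693.23968) = 470.516 m
8: √((-506.377)² + (118.453)²) = √(256417.66613 + 14031.11321) = 520.047 m
9: √((-419.265)² + (242.831)²) = √(175783.14022 + 58966.89456) = 484.510 m
10: √((133.984)² + (-413.172)²) = √(17951.71226 + 170711.10158) = 434.353 m
11: √((-516.254)² + (-341.177)²) = √(266518.19252 + 116401.74533) = 618.805 m
12: √((-346.045)² + (295.819)²) = √(119747.14203 + 87508.88076) = 455.254 m
13: √((-196.567)² + (-568.618)²) = √(38638.58549 + 323326.42992) = 601.635 m
14: √((-287.757)² + (192.020)²) = √(82804.09105 + 36871.68040) = 345.942 m
Minimum: 5 at 269.800 m.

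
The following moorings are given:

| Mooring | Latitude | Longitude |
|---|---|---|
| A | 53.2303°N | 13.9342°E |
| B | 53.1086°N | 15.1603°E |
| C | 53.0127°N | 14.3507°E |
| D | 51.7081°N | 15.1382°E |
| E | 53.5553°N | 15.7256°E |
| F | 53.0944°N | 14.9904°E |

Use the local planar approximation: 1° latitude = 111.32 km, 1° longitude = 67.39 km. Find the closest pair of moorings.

B and F

Pairwise distances:
A–B: √((-0.1217·111.32)² + (1.2261·67.39)²) = √(183.538658 + 6827.201133) = 83.7302 km
A–C: √((-0.2176·111.32)² + (0.4165·67.39)²) = √(586.764969 + 787.808975) = 37.0752 km
A–D: √((-1.5222·111.32)² + (1.2040·67.39)²) = √(28713.744427 + 6583.303643) = 187.8751 km
A–E: √((0.3250·111.32)² + (1.7914·67.39)²) = √(1308.920041 + 14573.908968) = 126.0271 km
A–F: √((-0.1359·111.32)² + (1.0562·67.39)²) = √(228.868123 + 5066.210598) = 72.7673 km
B–C: √((-0.0959·111.32)² + (-0.8096·67.39)²) = √(113.968179 + 2976.678370) = 55.5936 km
B–D: √((-1.4005·111.32)² + (-0.0221·67.39)²) = √(24305.951201 + 2.218071) = 155.9108 km
B–E: √((0.4467·111.32)² + (0.5653·67.39)²) = √(2472.739124 + 1451.272225) = 62.6419 km
B–F: √((-0.0142·111.32)² + (-0.1699·67.39)²) = √(2.498752 + 131.092447) = 11.5582 km
C–D: √((-1.3046·111.32)² + (0.7875·67.39)²) = √(21091.192897 + 2816.385098) = 154.6208 km
C–E: √((0.5426·111.32)² + (1.3749·67.39)²) = √(3648.429631 + 8584.858409) = 110.6042 km
C–F: √((0.0817·111.32)² + (0.6397·67.39)²) = √(82.716187 + 1858.418903) = 44.0583 km
D–E: √((1.8472·111.32)² + (0.5874·67.39)²) = √(42283.821923 + 1566.963200) = 209.4058 km
D–F: √((1.3863·111.32)² + (-0.1478·67.39)²) = √(23815.562403 + 99.206421) = 154.6440 km
E–F: √((-0.4609·111.32)² + (-0.7352·67.39)²) = √(2632.448063 + 2454.719709) = 71.3244 km
Closest pair: B–F at 11.5582 km.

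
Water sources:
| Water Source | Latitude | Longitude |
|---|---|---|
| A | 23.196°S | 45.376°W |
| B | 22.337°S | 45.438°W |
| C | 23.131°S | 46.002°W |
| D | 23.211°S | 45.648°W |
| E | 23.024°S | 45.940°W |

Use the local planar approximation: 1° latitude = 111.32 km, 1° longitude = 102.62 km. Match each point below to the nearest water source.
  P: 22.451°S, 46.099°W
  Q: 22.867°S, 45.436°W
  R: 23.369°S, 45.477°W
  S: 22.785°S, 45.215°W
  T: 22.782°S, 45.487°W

P→E; Q→A; R→A; S→A; T→A

P at 22.451°S, 46.099°W:
  A: √((-0.745·111.32)² + (0.723·102.62)²) = √(6877.94884 + 5504.78822) = 111.278 km
  B: √((0.114·111.32)² + (0.661·102.62)²) = √(161.04828 + 4601.15580) = 69.009 km
  C: √((-0.680·111.32)² + (0.097·102.62)²) = √(5730.12665 + 99.08490) = 76.349 km
  D: √((-0.760·111.32)² + (0.451·102.62)²) = √(7157.70145 + 2141.98835) = 96.435 km
  E: √((-0.573·111.32)² + (0.159·102.62)²) = √(4068.69972 + 266.23078) = 65.840 km
  → nearest: E (65.840 km)
Q at 22.867°S, 45.436°W:
  A: √((-0.329·111.32)² + (0.060·102.62)²) = √(1341.33789 + 37.91111) = 37.138 km
  B: √((0.530·111.32)² + (-0.002·102.62)²) = √(3480.95280 + 0.04212) = 59.000 km
  C: √((-0.264·111.32)² + (-0.566·102.62)²) = √(863.68276 + 3373.62560) = 65.095 km
  D: √((-0.344·111.32)² + (-0.212·102.62)²) = √(1466.43656 + 473.29917) = 44.042 km
  E: √((-0.157·111.32)² + (-0.504·102.62)²) = √(305.45392 + 2675.00805) = 54.594 km
  → nearest: A (37.138 km)
R at 23.369°S, 45.477°W:
  A: √((0.173·111.32)² + (0.101·102.62)²) = √(370.88443 + 107.42535) = 21.870 km
  B: √((1.032·111.32)² + (0.039·102.62)²) = √(13197.92907 + 16.01744) = 114.952 km
  C: √((0.238·111.32)² + (-0.525·102.62)²) = √(701.94051 + 2902.56950) = 60.038 km
  D: √((0.158·111.32)² + (-0.171·102.62)²) = √(309.35744 + 307.93301) = 24.845 km
  E: √((0.345·111.32)² + (-0.463·102.62)²) = √(1474.97475 + 2257.49087) = 61.094 km
  → nearest: A (21.870 km)
S at 22.785°S, 45.215°W:
  A: √((-0.411·111.32)² + (-0.161·102.62)²) = √(2093.29309 + 272.97054) = 48.644 km
  B: √((0.448·111.32)² + (-0.223·102.62)²) = √(2487.15255 + 523.68936) = 54.871 km
  C: √((-0.346·111.32)² + (-0.787·102.62)²) = √(1483.53772 + 6522.49095) = 89.476 km
  D: √((-0.426·111.32)² + (-0.433·102.62)²) = √(2248.87643 + 1974.42124) = 64.987 km
  E: √((-0.239·111.32)² + (-0.725·102.62)²) = √(707.85157 + 5535.28560) = 79.014 km
  → nearest: A (48.644 km)
T at 22.782°S, 45.487°W:
  A: √((-0.414·111.32)² + (0.111·102.62)²) = √(2123.96364 + 129.75078) = 47.473 km
  B: √((0.445·111.32)² + (0.049·102.62)²) = √(2453.95400 + 25.28461) = 49.792 km
  C: √((-0.349·111.32)² + (-0.515·102.62)²) = √(1509.37534 + 2793.04851) = 65.593 km
  D: √((-0.429·111.32)² + (-0.161·102.62)²) = √(2280.66228 + 272.97054) = 50.533 km
  E: √((-0.242·111.32)² + (-0.453·102.62)²) = √(725.73343 + 2161.02815) = 53.729 km
  → nearest: A (47.473 km)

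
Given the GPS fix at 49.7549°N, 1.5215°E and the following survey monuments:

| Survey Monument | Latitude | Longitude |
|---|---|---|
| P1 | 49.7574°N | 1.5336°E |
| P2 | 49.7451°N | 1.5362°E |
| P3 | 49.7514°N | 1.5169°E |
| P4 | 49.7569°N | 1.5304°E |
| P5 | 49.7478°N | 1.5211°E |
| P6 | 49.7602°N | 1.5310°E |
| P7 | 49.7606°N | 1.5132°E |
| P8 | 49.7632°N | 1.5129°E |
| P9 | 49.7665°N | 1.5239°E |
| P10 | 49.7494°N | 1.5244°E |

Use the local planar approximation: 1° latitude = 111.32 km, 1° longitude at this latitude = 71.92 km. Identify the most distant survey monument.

Distances from 49.7549°N, 1.5215°E:
P1: 0.9136 km
P2: 1.5192 km
P3: 0.5111 km
P4: 0.6777 km
P5: 0.7909 km
P6: 0.9027 km
P7: 0.8712 km
P8: 1.1119 km
P9: 1.3028 km
P10: 0.6468 km
Maximum: P2 at 1.5192 km.

P2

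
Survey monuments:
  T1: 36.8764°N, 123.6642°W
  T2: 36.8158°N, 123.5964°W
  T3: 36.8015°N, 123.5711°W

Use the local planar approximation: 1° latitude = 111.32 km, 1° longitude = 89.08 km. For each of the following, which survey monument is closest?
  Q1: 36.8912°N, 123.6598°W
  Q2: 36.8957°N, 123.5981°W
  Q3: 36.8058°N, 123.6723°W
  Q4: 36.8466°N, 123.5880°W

Q1 at 36.8912°N, 123.6598°W:
  T1: 1.6935 km
  T2: 10.1167 km
  T3: 12.7334 km
  → nearest: T1 (1.6935 km)
Q2 at 36.8957°N, 123.5981°W:
  T1: 6.2679 km
  T2: 8.8958 km
  T3: 10.7586 km
  → nearest: T1 (6.2679 km)
Q3 at 36.8058°N, 123.6723°W:
  T1: 7.8922 km
  T2: 6.8522 km
  T3: 9.0276 km
  → nearest: T2 (6.8522 km)
Q4 at 36.8466°N, 123.5880°W:
  T1: 7.5551 km
  T2: 3.5094 km
  T3: 5.2414 km
  → nearest: T2 (3.5094 km)

Q1→T1; Q2→T1; Q3→T2; Q4→T2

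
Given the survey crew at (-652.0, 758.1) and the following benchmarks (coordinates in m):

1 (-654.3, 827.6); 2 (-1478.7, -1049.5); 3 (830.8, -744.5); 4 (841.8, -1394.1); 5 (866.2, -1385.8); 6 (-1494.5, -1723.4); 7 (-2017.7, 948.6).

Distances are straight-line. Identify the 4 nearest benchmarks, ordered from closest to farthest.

Distances from (-652.0, 758.1):
1: 69.5 m
2: 1987.7 m
3: 2111.0 m
4: 2619.8 m
5: 2627.0 m
6: 2620.6 m
7: 1378.9 m
Sorted: 1 (69.5 m) < 7 (1378.9 m) < 2 (1987.7 m) < 3 (2111.0 m) < 4 (2619.8 m) < 6 (2620.6 m) < …

1, 7, 2, 3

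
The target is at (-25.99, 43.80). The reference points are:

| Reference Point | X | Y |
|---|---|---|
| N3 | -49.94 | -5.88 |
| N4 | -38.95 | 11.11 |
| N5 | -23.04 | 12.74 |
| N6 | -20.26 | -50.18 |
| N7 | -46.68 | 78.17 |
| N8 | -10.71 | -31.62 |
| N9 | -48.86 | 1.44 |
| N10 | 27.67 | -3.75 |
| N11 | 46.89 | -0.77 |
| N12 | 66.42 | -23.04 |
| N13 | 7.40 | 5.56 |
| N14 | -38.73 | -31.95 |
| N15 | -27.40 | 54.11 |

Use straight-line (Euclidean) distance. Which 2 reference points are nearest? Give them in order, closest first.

N15, N5

Distances from (-25.99, 43.80):
N3: √((-23.95)² + (-49.68)²) = √(573.6025 + 2468.1024) = 55.15
N4: √((-12.96)² + (-32.69)²) = √(167.9616 + 1068.6361) = 35.17
N5: √((2.95)² + (-31.06)²) = √(8.7025 + 964.7236) = 31.20
N6: √((5.73)² + (-93.98)²) = √(32.8329 + 8832.2404) = 94.15
N7: √((-20.69)² + (34.37)²) = √(428.0761 + 1181.2969) = 40.12
N8: √((15.28)² + (-75.42)²) = √(233.4784 + 5688.1764) = 76.95
N9: √((-22.87)² + (-42.36)²) = √(523.0369 + 1794.3696) = 48.14
N10: √((53.66)² + (-47.55)²) = √(2879.3956 + 2261.0025) = 71.70
N11: √((72.88)² + (-44.57)²) = √(5311.4944 + 1986.4849) = 85.43
N12: √((92.41)² + (-66.84)²) = √(8539.6081 + 4467.5856) = 114.05
N13: √((33.39)² + (-38.24)²) = √(1114.8921 + 1462.2976) = 50.77
N14: √((-12.74)² + (-75.75)²) = √(162.3076 + 5738.0625) = 76.81
N15: √((-1.41)² + (10.31)²) = √(1.9881 + 106.2961) = 10.41
Sorted: N15 (10.41) < N5 (31.20) < N4 (35.17) < N7 (40.12) < …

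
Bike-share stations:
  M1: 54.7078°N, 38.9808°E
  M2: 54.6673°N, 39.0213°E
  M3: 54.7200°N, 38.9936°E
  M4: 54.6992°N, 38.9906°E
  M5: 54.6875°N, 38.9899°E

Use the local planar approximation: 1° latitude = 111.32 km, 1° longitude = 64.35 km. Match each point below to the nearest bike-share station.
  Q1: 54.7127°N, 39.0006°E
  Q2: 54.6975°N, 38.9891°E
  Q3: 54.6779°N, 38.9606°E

Q1 at 54.7127°N, 39.0006°E:
  M1: 1.3860 km
  M2: 5.2265 km
  M3: 0.9291 km
  M4: 1.6348 km
  M5: 2.8885 km
  → nearest: M3 (0.9291 km)
Q2 at 54.6975°N, 38.9891°E:
  M1: 1.2649 km
  M2: 3.9491 km
  M3: 2.5214 km
  M4: 0.2124 km
  M5: 1.1144 km
  → nearest: M4 (0.2124 km)
Q3 at 54.6779°N, 38.9606°E:
  M1: 3.5733 km
  M2: 4.0804 km
  M3: 5.1452 km
  M4: 3.0576 km
  M5: 2.1673 km
  → nearest: M5 (2.1673 km)

Q1→M3; Q2→M4; Q3→M5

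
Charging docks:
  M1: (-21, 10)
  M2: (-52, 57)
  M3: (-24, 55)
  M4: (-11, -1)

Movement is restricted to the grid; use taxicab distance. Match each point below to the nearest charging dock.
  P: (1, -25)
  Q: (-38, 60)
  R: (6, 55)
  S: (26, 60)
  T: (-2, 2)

P at (1, -25):
  M1: |-22| + |35| = 22 + 35 = 57
  M2: |-53| + |82| = 53 + 82 = 135
  M3: |-25| + |80| = 25 + 80 = 105
  M4: |-12| + |24| = 12 + 24 = 36
  → nearest: M4 (36)
Q at (-38, 60):
  M1: |17| + |-50| = 17 + 50 = 67
  M2: |-14| + |-3| = 14 + 3 = 17
  M3: |14| + |-5| = 14 + 5 = 19
  M4: |27| + |-61| = 27 + 61 = 88
  → nearest: M2 (17)
R at (6, 55):
  M1: |-27| + |-45| = 27 + 45 = 72
  M2: |-58| + |2| = 58 + 2 = 60
  M3: |-30| + |0| = 30 + 0 = 30
  M4: |-17| + |-56| = 17 + 56 = 73
  → nearest: M3 (30)
S at (26, 60):
  M1: |-47| + |-50| = 47 + 50 = 97
  M2: |-78| + |-3| = 78 + 3 = 81
  M3: |-50| + |-5| = 50 + 5 = 55
  M4: |-37| + |-61| = 37 + 61 = 98
  → nearest: M3 (55)
T at (-2, 2):
  M1: |-19| + |8| = 19 + 8 = 27
  M2: |-50| + |55| = 50 + 55 = 105
  M3: |-22| + |53| = 22 + 53 = 75
  M4: |-9| + |-3| = 9 + 3 = 12
  → nearest: M4 (12)

P→M4; Q→M2; R→M3; S→M3; T→M4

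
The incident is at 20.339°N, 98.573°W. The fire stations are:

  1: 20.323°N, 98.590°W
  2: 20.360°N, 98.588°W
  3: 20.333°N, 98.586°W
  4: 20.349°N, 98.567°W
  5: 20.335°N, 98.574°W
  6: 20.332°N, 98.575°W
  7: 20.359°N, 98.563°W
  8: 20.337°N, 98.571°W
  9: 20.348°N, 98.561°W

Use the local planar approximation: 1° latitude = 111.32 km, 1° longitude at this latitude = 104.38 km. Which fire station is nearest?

8

Distances from 20.339°N, 98.573°W:
1: √((-0.016·111.32)² + (-0.017·104.38)²) = √(3.17239 + 3.14871) = 2.514 km
2: √((0.021·111.32)² + (-0.015·104.38)²) = √(5.46493 + 2.45142) = 2.814 km
3: √((-0.006·111.32)² + (-0.013·104.38)²) = √(0.44612 + 1.84129) = 1.512 km
4: √((0.010·111.32)² + (0.006·104.38)²) = √(1.23921 + 0.39223) = 1.277 km
5: √((-0.004·111.32)² + (-0.001·104.38)²) = √(0.19827 + 0.01090) = 0.457 km
6: √((-0.007·111.32)² + (-0.002·104.38)²) = √(0.60721 + 0.04358) = 0.807 km
7: √((0.020·111.32)² + (0.010·104.38)²) = √(4.95686 + 1.08952) = 2.459 km
8: √((-0.002·111.32)² + (0.002·104.38)²) = √(0.04957 + 0.04358) = 0.305 km
9: √((0.009·111.32)² + (0.012·104.38)²) = √(1.00376 + 1.56891) = 1.604 km
Minimum: 8 at 0.305 km.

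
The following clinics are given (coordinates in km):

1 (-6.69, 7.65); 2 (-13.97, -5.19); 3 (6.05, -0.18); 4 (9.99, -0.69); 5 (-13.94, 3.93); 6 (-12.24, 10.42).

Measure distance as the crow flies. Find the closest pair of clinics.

3 and 4

Pairwise distances:
1–2: √((-7.28)² + (-12.84)²) = √(52.9984 + 164.8656) = 14.76 km
1–3: √((12.74)² + (-7.83)²) = √(162.3076 + 61.3089) = 14.95 km
1–4: √((16.68)² + (-8.34)²) = √(278.2224 + 69.5556) = 18.65 km
1–5: √((-7.25)² + (-3.72)²) = √(52.5625 + 13.8384) = 8.15 km
1–6: √((-5.55)² + (2.77)²) = √(30.8025 + 7.6729) = 6.20 km
2–3: √((20.02)² + (5.01)²) = √(400.8004 + 25.1001) = 20.64 km
2–4: √((23.96)² + (4.50)²) = √(574.0816 + 20.2500) = 24.38 km
2–5: √((0.03)² + (9.12)²) = √(0.0009 + 83.1744) = 9.12 km
2–6: √((1.73)² + (15.61)²) = √(2.9929 + 243.6721) = 15.71 km
3–4: √((3.94)² + (-0.51)²) = √(15.5236 + 0.2601) = 3.97 km
3–5: √((-19.99)² + (4.11)²) = √(399.6001 + 16.8921) = 20.41 km
3–6: √((-18.29)² + (10.60)²) = √(334.5241 + 112.3600) = 21.14 km
4–5: √((-23.93)² + (4.62)²) = √(572.6449 + 21.3444) = 24.37 km
4–6: √((-22.23)² + (11.11)²) = √(494.1729 + 123.4321) = 24.85 km
5–6: √((1.70)² + (6.49)²) = √(2.8900 + 42.1201) = 6.71 km
Closest pair: 3–4 at 3.97 km.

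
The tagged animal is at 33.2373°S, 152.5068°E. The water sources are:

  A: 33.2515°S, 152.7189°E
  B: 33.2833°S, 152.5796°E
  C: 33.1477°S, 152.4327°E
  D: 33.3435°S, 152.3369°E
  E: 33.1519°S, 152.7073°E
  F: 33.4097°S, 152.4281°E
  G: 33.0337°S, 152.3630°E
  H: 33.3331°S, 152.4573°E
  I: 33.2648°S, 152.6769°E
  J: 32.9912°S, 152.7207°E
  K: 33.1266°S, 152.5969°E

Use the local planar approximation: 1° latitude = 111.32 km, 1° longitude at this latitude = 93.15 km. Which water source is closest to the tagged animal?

Distances from 33.2373°S, 152.5068°E:
A: √((-0.0142·111.32)² + (0.2121·93.15)²) = √(2.498752 + 390.343593) = 19.8203 km
B: √((-0.0460·111.32)² + (0.0728·93.15)²) = √(26.221773 + 45.986301) = 8.4975 km
C: √((0.0896·111.32)² + (-0.0741·93.15)²) = √(99.486102 + 47.643333) = 12.1297 km
D: √((-0.1062·111.32)² + (-0.1699·93.15)²) = √(139.764035 + 250.468132) = 19.7543 km
E: √((0.0854·111.32)² + (0.2005·93.15)²) = √(90.377877 + 348.814454) = 20.9569 km
F: √((-0.1724·111.32)² + (-0.0787·93.15)²) = √(368.316282 + 53.742168) = 20.5441 km
G: √((0.2036·111.32)² + (-0.1438·93.15)²) = √(513.690983 + 179.425221) = 26.3271 km
H: √((-0.0958·111.32)² + (-0.0495·93.15)²) = √(113.730622 + 21.260629) = 11.6186 km
I: √((-0.0275·111.32)² + (0.1701·93.15)²) = √(9.371558 + 251.058162) = 16.1378 km
J: √((0.2461·111.32)² + (0.2139·93.15)²) = √(750.532707 + 396.997057) = 33.8752 km
K: √((0.1107·111.32)² + (0.0901·93.15)²) = √(151.859385 + 70.439344) = 14.9097 km
Minimum: B at 8.4975 km.

B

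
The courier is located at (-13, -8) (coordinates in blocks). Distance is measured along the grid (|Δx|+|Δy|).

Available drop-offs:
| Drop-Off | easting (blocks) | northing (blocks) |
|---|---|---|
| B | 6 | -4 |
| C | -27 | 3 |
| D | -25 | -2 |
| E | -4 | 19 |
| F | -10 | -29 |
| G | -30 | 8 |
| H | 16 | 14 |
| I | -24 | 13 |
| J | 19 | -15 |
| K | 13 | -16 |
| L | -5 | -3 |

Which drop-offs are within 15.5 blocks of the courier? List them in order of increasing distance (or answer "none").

L

Distances from (-13, -8):
B: 23 blocks
C: 25 blocks
D: 18 blocks
E: 36 blocks
F: 24 blocks
G: 33 blocks
H: 51 blocks
I: 32 blocks
J: 39 blocks
K: 34 blocks
L: 13 blocks
Threshold 15.5 blocks: L (13 blocks) is within range.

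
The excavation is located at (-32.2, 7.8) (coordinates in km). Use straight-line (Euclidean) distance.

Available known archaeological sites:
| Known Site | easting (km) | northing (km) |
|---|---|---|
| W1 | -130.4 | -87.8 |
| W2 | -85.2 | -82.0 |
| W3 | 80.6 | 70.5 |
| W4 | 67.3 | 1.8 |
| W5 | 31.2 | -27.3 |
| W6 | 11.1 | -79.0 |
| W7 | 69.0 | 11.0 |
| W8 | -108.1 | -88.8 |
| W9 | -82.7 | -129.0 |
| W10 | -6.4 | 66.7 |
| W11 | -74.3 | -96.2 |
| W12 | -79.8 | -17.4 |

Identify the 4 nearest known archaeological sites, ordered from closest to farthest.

Distances from (-32.2, 7.8):
W1: 137.0 km
W2: 104.3 km
W3: 129.1 km
W4: 99.7 km
W5: 72.5 km
W6: 97.0 km
W7: 101.3 km
W8: 122.9 km
W9: 145.8 km
W10: 64.3 km
W11: 112.2 km
W12: 53.9 km
Sorted: W12 (53.9 km) < W10 (64.3 km) < W5 (72.5 km) < W6 (97.0 km) < W4 (99.7 km) < W7 (101.3 km) < …

W12, W10, W5, W6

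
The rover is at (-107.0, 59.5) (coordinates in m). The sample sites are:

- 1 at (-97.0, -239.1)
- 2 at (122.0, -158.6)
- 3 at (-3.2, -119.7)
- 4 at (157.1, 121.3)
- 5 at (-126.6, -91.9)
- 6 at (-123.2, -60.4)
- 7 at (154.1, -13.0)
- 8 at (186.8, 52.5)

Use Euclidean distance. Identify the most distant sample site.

Distances from (-107.0, 59.5):
1: 298.8 m
2: 316.2 m
3: 207.1 m
4: 271.2 m
5: 152.7 m
6: 121.0 m
7: 271.0 m
8: 293.9 m
Maximum: 2 at 316.2 m.

2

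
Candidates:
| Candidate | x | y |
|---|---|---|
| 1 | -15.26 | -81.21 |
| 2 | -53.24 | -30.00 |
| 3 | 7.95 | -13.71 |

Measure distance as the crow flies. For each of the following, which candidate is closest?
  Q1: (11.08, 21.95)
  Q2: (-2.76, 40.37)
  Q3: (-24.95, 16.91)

Q1 at (11.08, 21.95):
  1: √((-26.34)² + (-103.16)²) = √(693.7956 + 10641.9856) = 106.47
  2: √((-64.32)² + (-51.95)²) = √(4137.0624 + 2698.8025) = 82.68
  3: √((-3.13)² + (-35.66)²) = √(9.7969 + 1271.6356) = 35.80
  → nearest: 3 (35.80)
Q2 at (-2.76, 40.37):
  1: √((-12.50)² + (-121.58)²) = √(156.2500 + 14781.6964) = 122.22
  2: √((-50.48)² + (-70.37)²) = √(2548.2304 + 4951.9369) = 86.60
  3: √((10.71)² + (-54.08)²) = √(114.7041 + 2924.6464) = 55.13
  → nearest: 3 (55.13)
Q3 at (-24.95, 16.91):
  1: √((9.69)² + (-98.12)²) = √(93.8961 + 9627.5344) = 98.60
  2: √((-28.29)² + (-46.91)²) = √(800.3241 + 2200.5481) = 54.78
  3: √((32.90)² + (-30.62)²) = √(1082.4100 + 937.5844) = 44.94
  → nearest: 3 (44.94)

Q1→3; Q2→3; Q3→3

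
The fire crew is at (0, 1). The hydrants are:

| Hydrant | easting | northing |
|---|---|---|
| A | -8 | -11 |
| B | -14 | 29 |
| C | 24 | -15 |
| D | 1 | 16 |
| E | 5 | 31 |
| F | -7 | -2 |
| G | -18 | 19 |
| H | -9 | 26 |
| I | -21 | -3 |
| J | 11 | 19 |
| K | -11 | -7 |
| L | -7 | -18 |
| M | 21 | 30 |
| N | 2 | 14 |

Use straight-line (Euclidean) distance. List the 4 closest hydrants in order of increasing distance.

Distances from (0, 1):
A: 14.4
B: 31.3
C: 28.8
D: 15.0
E: 30.4
F: 7.6
G: 25.5
H: 26.6
I: 21.4
J: 21.1
K: 13.6
L: 20.2
M: 35.8
N: 13.2
Sorted: F (7.6) < N (13.2) < K (13.6) < A (14.4) < D (15.0) < L (20.2) < …

F, N, K, A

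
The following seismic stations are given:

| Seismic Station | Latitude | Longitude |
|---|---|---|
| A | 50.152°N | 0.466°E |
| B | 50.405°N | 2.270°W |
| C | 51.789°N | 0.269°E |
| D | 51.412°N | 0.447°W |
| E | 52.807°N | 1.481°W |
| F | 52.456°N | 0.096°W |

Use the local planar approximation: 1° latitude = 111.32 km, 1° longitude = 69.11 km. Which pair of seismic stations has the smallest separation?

C and D

Pairwise distances:
A–B: √((0.253·111.32)² + (-2.736·69.11)²) = √(793.20864 + 35753.12210) = 191.171 km
A–C: √((1.637·111.32)² + (-0.197·69.11)²) = √(33208.07905 + 185.35924) = 182.739 km
A–D: √((1.260·111.32)² + (-0.913·69.11)²) = √(19673.76527 + 3981.28567) = 153.802 km
A–E: √((2.655·111.32)² + (-1.947·69.11)²) = √(87352.52158 + 18105.63200) = 324.743 km
A–F: √((2.304·111.32)² + (-0.562·69.11)²) = √(65782.64699 + 1508.53162) = 259.405 km
B–C: √((1.384·111.32)² + (2.539·69.11)²) = √(23736.60351 + 30789.82267) = 233.509 km
B–D: √((1.007·111.32)² + (1.823·69.11)²) = √(12566.23961 + 15872.85772) = 168.639 km
B–E: √((2.402·111.32)² + (0.789·69.11)²) = √(71497.75436 + 2973.27988) = 272.894 km
B–F: √((2.051·111.32)² + (2.174·69.11)²) = √(52128.79861 + 22573.60209) = 273.317 km
C–D: √((-0.377·111.32)² + (-0.716·69.11)²) = √(1761.28281 + 2448.54354) = 64.883 km
C–E: √((1.018·111.32)² + (-1.750·69.11)²) = √(12842.27458 + 14627.08831) = 165.739 km
C–F: √((0.667·111.32)² + (-0.365·69.11)²) = √(5513.12784 + 636.30819) = 78.418 km
D–E: √((1.395·111.32)² + (-1.034·69.11)²) = √(24115.41891 + 5106.49444) = 170.944 km
D–F: √((1.044·111.32)² + (0.351·69.11)²) = √(13506.64212 + 588.43164) = 118.723 km
E–F: √((-0.351·111.32)² + (1.385·69.11)²) = √(1526.72434 + 9161.81109) = 103.385 km
Closest pair: C–D at 64.883 km.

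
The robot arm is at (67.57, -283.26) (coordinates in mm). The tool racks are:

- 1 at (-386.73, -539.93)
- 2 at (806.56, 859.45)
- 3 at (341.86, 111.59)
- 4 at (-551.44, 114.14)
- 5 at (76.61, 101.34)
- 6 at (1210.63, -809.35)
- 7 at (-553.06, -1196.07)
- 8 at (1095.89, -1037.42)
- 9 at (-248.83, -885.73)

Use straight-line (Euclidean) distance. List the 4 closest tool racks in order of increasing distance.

5, 3, 1, 9

Distances from (67.57, -283.26):
1: √((-454.30)² + (-256.67)²) = √(206388.4900 + 65879.4889) = 521.79 mm
2: √((738.99)² + (1142.71)²) = √(546106.2201 + 1305786.1441) = 1360.84 mm
3: √((274.29)² + (394.85)²) = √(75235.0041 + 155906.5225) = 480.77 mm
4: √((-619.01)² + (397.40)²) = √(383173.3801 + 157926.7600) = 735.60 mm
5: √((9.04)² + (384.60)²) = √(81.7216 + 147917.1600) = 384.71 mm
6: √((1143.06)² + (-526.09)²) = √(1306586.1636 + 276770.6881) = 1258.32 mm
7: √((-620.63)² + (-912.81)²) = √(385181.5969 + 833222.0961) = 1103.81 mm
8: √((1028.32)² + (-754.16)²) = √(1057442.0224 + 568757.3056) = 1275.23 mm
9: √((-316.40)² + (-602.47)²) = √(100108.9600 + 362970.1009) = 680.50 mm
Sorted: 5 (384.71 mm) < 3 (480.77 mm) < 1 (521.79 mm) < 9 (680.50 mm) < 4 (735.60 mm) < 7 (1103.81 mm) < …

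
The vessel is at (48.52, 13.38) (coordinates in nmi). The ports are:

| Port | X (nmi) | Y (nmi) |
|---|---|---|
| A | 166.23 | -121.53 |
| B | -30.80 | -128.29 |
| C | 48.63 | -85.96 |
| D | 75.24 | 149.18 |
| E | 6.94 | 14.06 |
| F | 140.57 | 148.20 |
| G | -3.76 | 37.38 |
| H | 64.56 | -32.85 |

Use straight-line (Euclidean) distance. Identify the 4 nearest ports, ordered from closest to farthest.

E, H, G, C

Distances from (48.52, 13.38):
A: √((117.71)² + (-134.91)²) = √(13855.6441 + 18200.7081) = 179.04 nmi
B: √((-79.32)² + (-141.67)²) = √(6291.6624 + 20070.3889) = 162.36 nmi
C: √((0.11)² + (-99.34)²) = √(0.0121 + 9868.4356) = 99.34 nmi
D: √((26.72)² + (135.80)²) = √(713.9584 + 18441.6400) = 138.40 nmi
E: √((-41.58)² + (0.68)²) = √(1728.8964 + 0.4624) = 41.59 nmi
F: √((92.05)² + (134.82)²) = √(8473.2025 + 18176.4324) = 163.25 nmi
G: √((-52.28)² + (24.00)²) = √(2733.1984 + 576.0000) = 57.53 nmi
H: √((16.04)² + (-46.23)²) = √(257.2816 + 2137.2129) = 48.93 nmi
Sorted: E (41.59 nmi) < H (48.93 nmi) < G (57.53 nmi) < C (99.34 nmi) < D (138.40 nmi) < B (162.36 nmi) < …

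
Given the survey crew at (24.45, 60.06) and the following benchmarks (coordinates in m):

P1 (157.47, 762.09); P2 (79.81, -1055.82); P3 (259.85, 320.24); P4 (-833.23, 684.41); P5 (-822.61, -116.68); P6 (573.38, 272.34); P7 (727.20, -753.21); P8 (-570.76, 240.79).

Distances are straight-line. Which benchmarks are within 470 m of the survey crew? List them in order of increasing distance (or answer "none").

P3

Distances from (24.45, 60.06):
P1: 714.52 m
P2: 1117.25 m
P3: 350.87 m
P4: 1060.86 m
P5: 865.30 m
P6: 588.55 m
P7: 1074.83 m
P8: 622.04 m
Threshold 470 m: P3 (350.87 m) is within range.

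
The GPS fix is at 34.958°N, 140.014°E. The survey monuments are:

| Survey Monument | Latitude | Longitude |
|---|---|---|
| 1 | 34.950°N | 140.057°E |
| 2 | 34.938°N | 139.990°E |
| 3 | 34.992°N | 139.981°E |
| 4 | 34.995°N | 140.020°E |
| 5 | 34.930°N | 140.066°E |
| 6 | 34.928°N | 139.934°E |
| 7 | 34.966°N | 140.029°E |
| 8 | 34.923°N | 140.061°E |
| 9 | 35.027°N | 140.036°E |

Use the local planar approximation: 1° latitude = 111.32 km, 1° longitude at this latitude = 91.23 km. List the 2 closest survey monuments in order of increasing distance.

Distances from 34.958°N, 140.014°E:
1: √((-0.008·111.32)² + (0.043·91.23)²) = √(0.79310 + 15.38907) = 4.023 km
2: √((-0.020·111.32)² + (-0.024·91.23)²) = √(4.95686 + 4.79400) = 3.123 km
3: √((0.034·111.32)² + (-0.033·91.23)²) = √(14.32532 + 9.06365) = 4.836 km
4: √((0.037·111.32)² + (0.006·91.23)²) = √(16.96484 + 0.29962) = 4.155 km
5: √((-0.028·111.32)² + (0.052·91.23)²) = √(9.71544 + 22.50516) = 5.676 km
6: √((-0.030·111.32)² + (-0.080·91.23)²) = √(11.15293 + 53.26664) = 8.026 km
7: √((0.008·111.32)² + (0.015·91.23)²) = √(0.79310 + 1.87266) = 1.633 km
8: √((-0.035·111.32)² + (0.047·91.23)²) = √(15.18037 + 18.38531) = 5.794 km
9: √((0.069·111.32)² + (0.022·91.23)²) = √(58.99899 + 4.02829) = 7.939 km
Sorted: 7 (1.633 km) < 2 (3.123 km) < 1 (4.023 km) < 4 (4.155 km) < …

7, 2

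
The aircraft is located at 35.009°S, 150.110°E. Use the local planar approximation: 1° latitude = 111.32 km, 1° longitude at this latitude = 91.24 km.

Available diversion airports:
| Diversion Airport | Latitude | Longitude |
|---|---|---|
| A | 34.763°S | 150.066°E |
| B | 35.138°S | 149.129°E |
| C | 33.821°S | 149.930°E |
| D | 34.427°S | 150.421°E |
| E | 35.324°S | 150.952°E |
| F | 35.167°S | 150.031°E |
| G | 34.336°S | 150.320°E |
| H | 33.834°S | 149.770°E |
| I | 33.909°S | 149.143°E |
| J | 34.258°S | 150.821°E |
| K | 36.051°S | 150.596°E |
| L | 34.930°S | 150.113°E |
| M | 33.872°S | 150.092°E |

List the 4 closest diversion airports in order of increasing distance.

L, F, A, D

Distances from 35.009°S, 150.110°E:
A: 27.677 km
B: 90.651 km
C: 133.264 km
D: 70.730 km
E: 84.449 km
F: 19.008 km
G: 77.330 km
H: 134.429 km
I: 150.927 km
J: 105.818 km
K: 124.182 km
L: 8.799 km
M: 126.581 km
Sorted: L (8.799 km) < F (19.008 km) < A (27.677 km) < D (70.730 km) < G (77.330 km) < E (84.449 km) < …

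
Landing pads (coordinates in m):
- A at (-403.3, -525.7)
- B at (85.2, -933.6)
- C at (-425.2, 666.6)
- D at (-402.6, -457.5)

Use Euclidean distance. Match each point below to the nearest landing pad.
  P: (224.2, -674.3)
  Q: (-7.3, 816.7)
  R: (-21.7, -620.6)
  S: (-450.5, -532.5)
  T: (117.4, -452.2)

P→B; Q→C; R→B; S→A; T→B

P at (224.2, -674.3):
  A: 644.9 m
  B: 294.2 m
  C: 1489.9 m
  D: 663.2 m
  → nearest: B (294.2 m)
Q at (-7.3, 816.7):
  A: 1399.6 m
  B: 1752.7 m
  C: 444.0 m
  D: 1334.1 m
  → nearest: C (444.0 m)
R at (-21.7, -620.6):
  A: 393.2 m
  B: 330.8 m
  C: 1349.0 m
  D: 414.4 m
  → nearest: B (330.8 m)
S at (-450.5, -532.5):
  A: 47.7 m
  B: 669.2 m
  C: 1199.4 m
  D: 89.0 m
  → nearest: A (47.7 m)
T at (117.4, -452.2):
  A: 525.9 m
  B: 482.5 m
  C: 1243.4 m
  D: 520.0 m
  → nearest: B (482.5 m)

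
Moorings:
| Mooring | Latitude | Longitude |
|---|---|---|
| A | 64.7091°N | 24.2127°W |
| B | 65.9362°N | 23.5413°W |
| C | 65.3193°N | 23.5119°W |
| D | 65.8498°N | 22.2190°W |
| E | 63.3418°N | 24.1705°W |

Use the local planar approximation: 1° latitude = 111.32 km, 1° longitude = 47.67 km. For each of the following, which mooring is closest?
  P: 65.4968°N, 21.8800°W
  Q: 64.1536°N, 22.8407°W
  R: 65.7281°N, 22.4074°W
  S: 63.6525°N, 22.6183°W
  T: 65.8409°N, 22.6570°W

P at 65.4968°N, 21.8800°W:
  A: 141.6134 km
  B: 93.0822 km
  C: 80.2629 km
  D: 42.4891 km
  E: 263.5744 km
  → nearest: D (42.4891 km)
Q at 64.1536°N, 22.8407°W:
  A: 90.0086 km
  B: 201.2298 km
  C: 133.6521 km
  D: 191.1326 km
  E: 110.3864 km
  → nearest: A (90.0086 km)
R at 65.7281°N, 22.4074°W:
  A: 142.3854 km
  B: 58.8080 km
  C: 69.5926 km
  D: 16.2542 km
  E: 278.6217 km
  → nearest: D (16.2542 km)
S at 63.6525°N, 22.6183°W:
  A: 140.0407 km
  B: 258.0010 km
  C: 190.3752 km
  D: 245.3429 km
  E: 81.6780 km
  → nearest: E (81.6780 km)
T at 65.8409°N, 22.6570°W:
  A: 146.1975 km
  B: 43.4690 km
  C: 70.9387 km
  D: 20.9030 km
  E: 287.4031 km
  → nearest: D (20.9030 km)

P→D; Q→A; R→D; S→E; T→D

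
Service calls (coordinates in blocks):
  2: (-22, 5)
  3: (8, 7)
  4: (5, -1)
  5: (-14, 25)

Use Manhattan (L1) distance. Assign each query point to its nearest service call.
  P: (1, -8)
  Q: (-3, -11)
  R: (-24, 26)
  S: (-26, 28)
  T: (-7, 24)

P→4; Q→4; R→5; S→5; T→5

P at (1, -8):
  2: |-23| + |13| = 23 + 13 = 36 blocks
  3: |7| + |15| = 7 + 15 = 22 blocks
  4: |4| + |7| = 4 + 7 = 11 blocks
  5: |-15| + |33| = 15 + 33 = 48 blocks
  → nearest: 4 (11 blocks)
Q at (-3, -11):
  2: |-19| + |16| = 19 + 16 = 35 blocks
  3: |11| + |18| = 11 + 18 = 29 blocks
  4: |8| + |10| = 8 + 10 = 18 blocks
  5: |-11| + |36| = 11 + 36 = 47 blocks
  → nearest: 4 (18 blocks)
R at (-24, 26):
  2: |2| + |-21| = 2 + 21 = 23 blocks
  3: |32| + |-19| = 32 + 19 = 51 blocks
  4: |29| + |-27| = 29 + 27 = 56 blocks
  5: |10| + |-1| = 10 + 1 = 11 blocks
  → nearest: 5 (11 blocks)
S at (-26, 28):
  2: |4| + |-23| = 4 + 23 = 27 blocks
  3: |34| + |-21| = 34 + 21 = 55 blocks
  4: |31| + |-29| = 31 + 29 = 60 blocks
  5: |12| + |-3| = 12 + 3 = 15 blocks
  → nearest: 5 (15 blocks)
T at (-7, 24):
  2: |-15| + |-19| = 15 + 19 = 34 blocks
  3: |15| + |-17| = 15 + 17 = 32 blocks
  4: |12| + |-25| = 12 + 25 = 37 blocks
  5: |-7| + |1| = 7 + 1 = 8 blocks
  → nearest: 5 (8 blocks)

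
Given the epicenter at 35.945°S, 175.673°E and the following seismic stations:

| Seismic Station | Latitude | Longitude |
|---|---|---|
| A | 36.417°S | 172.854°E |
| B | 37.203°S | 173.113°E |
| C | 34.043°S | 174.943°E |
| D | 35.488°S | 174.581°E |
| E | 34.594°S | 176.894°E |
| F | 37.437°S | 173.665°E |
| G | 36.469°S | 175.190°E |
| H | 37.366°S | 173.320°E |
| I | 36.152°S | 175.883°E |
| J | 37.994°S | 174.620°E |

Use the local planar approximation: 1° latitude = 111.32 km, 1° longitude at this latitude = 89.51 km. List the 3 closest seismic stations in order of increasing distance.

I, G, D

Distances from 35.945°S, 175.673°E:
A: √((-0.472·111.32)² + (-2.819·89.51)²) = √(2760.77105 + 63669.76780) = 257.741 km
B: √((-1.258·111.32)² + (-2.560·89.51)²) = √(19611.35845 + 52507.70600) = 268.550 km
C: √((1.902·111.32)² + (-0.730·89.51)²) = √(44829.86391 + 4269.61617) = 221.584 km
D: √((0.457·111.32)² + (-1.092·89.51)²) = √(2588.08655 + 9554.06939) = 110.191 km
E: √((1.351·111.32)² + (1.221·89.51)²) = √(22618.15070 + 11944.67787) = 185.911 km
F: √((-1.492·111.32)² + (-2.008·89.51)²) = √(27585.70208 + 32305.05845) = 244.726 km
G: √((-0.524·111.32)² + (-0.483·89.51)²) = √(3402.58489 + 1869.12082) = 72.607 km
H: √((-1.421·111.32)² + (-2.353·89.51)²) = √(25022.72201 + 44359.53333) = 263.405 km
I: √((-0.207·111.32)² + (0.210·89.51)²) = √(530.99091 + 353.33097) = 29.738 km
J: √((-2.049·111.32)² + (-1.053·89.51)²) = √(52027.18304 + 8883.82217) = 246.802 km
Sorted: I (29.738 km) < G (72.607 km) < D (110.191 km) < E (185.911 km) < C (221.584 km) < …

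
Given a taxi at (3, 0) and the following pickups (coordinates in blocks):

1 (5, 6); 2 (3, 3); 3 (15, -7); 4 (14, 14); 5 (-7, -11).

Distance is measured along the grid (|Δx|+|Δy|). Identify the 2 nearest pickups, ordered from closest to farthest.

Distances from (3, 0):
1: |2| + |6| = 2 + 6 = 8 blocks
2: |0| + |3| = 0 + 3 = 3 blocks
3: |12| + |-7| = 12 + 7 = 19 blocks
4: |11| + |14| = 11 + 14 = 25 blocks
5: |-10| + |-11| = 10 + 11 = 21 blocks
Sorted: 2 (3 blocks) < 1 (8 blocks) < 3 (19 blocks) < 5 (21 blocks) < …

2, 1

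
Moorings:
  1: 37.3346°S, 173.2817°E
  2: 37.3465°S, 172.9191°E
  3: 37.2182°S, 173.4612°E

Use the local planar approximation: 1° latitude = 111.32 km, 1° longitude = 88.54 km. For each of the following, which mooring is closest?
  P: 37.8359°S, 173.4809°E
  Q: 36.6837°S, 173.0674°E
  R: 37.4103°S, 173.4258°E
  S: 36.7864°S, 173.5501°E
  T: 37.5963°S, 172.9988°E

P→1; Q→3; R→1; S→3; T→2

P at 37.8359°S, 173.4809°E:
  1: 58.5255 km
  2: 73.7720 km
  3: 68.7845 km
  → nearest: 1 (58.5255 km)
Q at 36.6837°S, 173.0674°E:
  1: 74.9013 km
  2: 74.9421 km
  3: 68.9639 km
  → nearest: 3 (68.9639 km)
R at 37.4103°S, 173.4258°E:
  1: 15.2904 km
  2: 45.4219 km
  3: 21.6130 km
  → nearest: 1 (15.2904 km)
S at 36.7864°S, 173.5501°E:
  1: 65.4894 km
  2: 83.7191 km
  3: 48.7082 km
  → nearest: 3 (48.7082 km)
T at 37.5963°S, 172.9988°E:
  1: 38.4200 km
  2: 28.6891 km
  3: 58.7174 km
  → nearest: 2 (28.6891 km)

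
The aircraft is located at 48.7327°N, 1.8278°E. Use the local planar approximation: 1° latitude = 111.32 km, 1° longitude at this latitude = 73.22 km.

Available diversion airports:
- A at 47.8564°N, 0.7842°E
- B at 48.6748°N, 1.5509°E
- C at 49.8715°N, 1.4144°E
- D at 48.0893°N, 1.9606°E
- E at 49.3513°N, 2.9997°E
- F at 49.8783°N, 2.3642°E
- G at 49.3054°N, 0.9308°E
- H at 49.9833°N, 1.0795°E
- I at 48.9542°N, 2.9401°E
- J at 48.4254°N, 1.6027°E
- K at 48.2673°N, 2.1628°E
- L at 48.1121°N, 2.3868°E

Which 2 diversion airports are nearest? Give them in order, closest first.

B, J

Distances from 48.7327°N, 1.8278°E:
A: √((-0.8763·111.32)² + (-1.0436·73.22)²) = √(9515.947092 + 5838.853651) = 123.9145 km
B: √((-0.0579·111.32)² + (-0.2769·73.22)²) = √(41.543542 + 411.060135) = 21.2745 km
C: √((1.1388·111.32)² + (-0.4134·73.22)²) = √(16070.941206 + 916.221321) = 130.3348 km
D: √((-0.6434·111.32)² + (0.1328·73.22)²) = √(5129.895384 + 94.548708) = 72.2803 km
E: √((0.6186·111.32)² + (1.1719·73.22)²) = √(4742.051068 + 7362.758531) = 110.0219 km
F: √((1.1456·111.32)² + (0.5364·73.22)²) = √(16263.439755 + 1542.541963) = 133.4391 km
G: √((0.5727·111.32)² + (-0.8970·73.22)²) = √(4064.440419 + 4313.644345) = 91.5319 km
H: √((1.2506·111.32)² + (-0.7483·73.22)²) = √(19381.315175 + 3002.001739) = 149.6106 km
I: √((0.2215·111.32)² + (1.1123·73.22)²) = √(607.986388 + 6632.898072) = 85.0934 km
J: √((-0.3073·111.32)² + (-0.2251·73.22)²) = √(1170.230777 + 271.650456) = 37.9721 km
K: √((-0.4654·111.32)² + (0.3350·73.22)²) = √(2684.102850 + 601.657124) = 57.3215 km
L: √((-0.6206·111.32)² + (0.5590·73.22)²) = √(4772.763754 + 1675.263263) = 80.2996 km
Sorted: B (21.2745 km) < J (37.9721 km) < K (57.3215 km) < D (72.2803 km) < …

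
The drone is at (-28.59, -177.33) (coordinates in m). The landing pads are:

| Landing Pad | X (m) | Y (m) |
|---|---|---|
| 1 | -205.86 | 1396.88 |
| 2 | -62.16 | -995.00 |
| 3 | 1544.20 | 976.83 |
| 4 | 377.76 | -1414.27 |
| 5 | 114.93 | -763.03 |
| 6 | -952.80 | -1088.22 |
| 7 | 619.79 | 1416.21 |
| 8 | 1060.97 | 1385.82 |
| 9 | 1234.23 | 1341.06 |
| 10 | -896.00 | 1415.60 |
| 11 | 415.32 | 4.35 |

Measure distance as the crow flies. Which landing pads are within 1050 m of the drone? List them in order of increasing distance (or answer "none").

11, 5, 2

Distances from (-28.59, -177.33):
1: 1584.16 m
2: 818.36 m
3: 1950.83 m
4: 1301.98 m
5: 603.03 m
6: 1297.65 m
7: 1720.40 m
8: 1905.41 m
9: 1974.90 m
10: 1813.79 m
11: 479.65 m
Threshold 1050 m: 11 (479.65 m), 5 (603.03 m), 2 (818.36 m) are within range.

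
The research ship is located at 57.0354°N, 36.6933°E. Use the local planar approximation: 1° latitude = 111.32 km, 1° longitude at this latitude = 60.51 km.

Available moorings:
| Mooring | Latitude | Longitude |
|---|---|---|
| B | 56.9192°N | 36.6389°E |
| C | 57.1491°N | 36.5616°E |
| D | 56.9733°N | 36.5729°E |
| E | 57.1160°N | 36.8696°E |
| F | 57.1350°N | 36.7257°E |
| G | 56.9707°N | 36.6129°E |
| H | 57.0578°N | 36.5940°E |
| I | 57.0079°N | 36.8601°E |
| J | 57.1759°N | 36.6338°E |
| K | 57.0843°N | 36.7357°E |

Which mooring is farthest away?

Distances from 57.0354°N, 36.6933°E:
B: 13.3476 km
C: 14.9569 km
D: 10.0432 km
E: 13.9394 km
F: 11.2595 km
G: 8.6915 km
H: 6.5055 km
I: 10.5471 km
J: 16.0495 km
K: 6.0179 km
Maximum: J at 16.0495 km.

J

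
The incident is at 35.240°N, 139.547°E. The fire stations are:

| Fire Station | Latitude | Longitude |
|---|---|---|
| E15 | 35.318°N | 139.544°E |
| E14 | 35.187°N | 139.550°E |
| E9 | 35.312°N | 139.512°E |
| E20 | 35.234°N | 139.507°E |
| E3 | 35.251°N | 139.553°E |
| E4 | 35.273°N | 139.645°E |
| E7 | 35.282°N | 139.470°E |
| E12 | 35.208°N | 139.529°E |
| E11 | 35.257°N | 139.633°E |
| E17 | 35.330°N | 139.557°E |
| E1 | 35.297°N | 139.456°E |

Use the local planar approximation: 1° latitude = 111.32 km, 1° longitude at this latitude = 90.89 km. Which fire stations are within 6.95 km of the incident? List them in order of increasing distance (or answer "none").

E3, E20, E12, E14

Distances from 35.240°N, 139.547°E:
E15: 8.687 km
E14: 5.906 km
E9: 8.623 km
E20: 3.696 km
E3: 1.340 km
E4: 9.635 km
E7: 8.417 km
E12: 3.920 km
E11: 8.042 km
E17: 10.060 km
E1: 10.425 km
Threshold 6.95 km: E3 (1.340 km), E20 (3.696 km), E12 (3.920 km), E14 (5.906 km) are within range.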